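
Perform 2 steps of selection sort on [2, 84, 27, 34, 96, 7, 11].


Initial: [2, 84, 27, 34, 96, 7, 11]
Step 1: min=2 at 0
  Swap: [2, 84, 27, 34, 96, 7, 11]
Step 2: min=7 at 5
  Swap: [2, 7, 27, 34, 96, 84, 11]

After 2 steps: [2, 7, 27, 34, 96, 84, 11]


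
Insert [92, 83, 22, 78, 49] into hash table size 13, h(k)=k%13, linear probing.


Insert 92: h=1 -> slot 1
Insert 83: h=5 -> slot 5
Insert 22: h=9 -> slot 9
Insert 78: h=0 -> slot 0
Insert 49: h=10 -> slot 10

Table: [78, 92, None, None, None, 83, None, None, None, 22, 49, None, None]


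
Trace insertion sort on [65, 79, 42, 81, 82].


Initial: [65, 79, 42, 81, 82]
Insert 79: [65, 79, 42, 81, 82]
Insert 42: [42, 65, 79, 81, 82]
Insert 81: [42, 65, 79, 81, 82]
Insert 82: [42, 65, 79, 81, 82]

Sorted: [42, 65, 79, 81, 82]


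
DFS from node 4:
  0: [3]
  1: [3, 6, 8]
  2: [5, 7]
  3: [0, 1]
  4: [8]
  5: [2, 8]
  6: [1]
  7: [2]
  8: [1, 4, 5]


Visit 4, push [8]
Visit 8, push [5, 1]
Visit 1, push [6, 3]
Visit 3, push [0]
Visit 0, push []
Visit 6, push []
Visit 5, push [2]
Visit 2, push [7]
Visit 7, push []

DFS order: [4, 8, 1, 3, 0, 6, 5, 2, 7]


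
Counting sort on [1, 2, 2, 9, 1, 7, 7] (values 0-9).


Input: [1, 2, 2, 9, 1, 7, 7]
Counts: [0, 2, 2, 0, 0, 0, 0, 2, 0, 1]

Sorted: [1, 1, 2, 2, 7, 7, 9]


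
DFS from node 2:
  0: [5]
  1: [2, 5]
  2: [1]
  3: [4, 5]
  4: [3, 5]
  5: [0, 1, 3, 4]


Visit 2, push [1]
Visit 1, push [5]
Visit 5, push [4, 3, 0]
Visit 0, push []
Visit 3, push [4]
Visit 4, push []

DFS order: [2, 1, 5, 0, 3, 4]


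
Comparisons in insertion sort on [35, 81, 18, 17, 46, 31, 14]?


Algorithm: insertion sort
Input: [35, 81, 18, 17, 46, 31, 14]
Sorted: [14, 17, 18, 31, 35, 46, 81]

18


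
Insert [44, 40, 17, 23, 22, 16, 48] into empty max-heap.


Insert 44: [44]
Insert 40: [44, 40]
Insert 17: [44, 40, 17]
Insert 23: [44, 40, 17, 23]
Insert 22: [44, 40, 17, 23, 22]
Insert 16: [44, 40, 17, 23, 22, 16]
Insert 48: [48, 40, 44, 23, 22, 16, 17]

Final heap: [48, 40, 44, 23, 22, 16, 17]


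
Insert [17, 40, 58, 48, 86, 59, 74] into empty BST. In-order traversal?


Insert 17: root
Insert 40: R from 17
Insert 58: R from 17 -> R from 40
Insert 48: R from 17 -> R from 40 -> L from 58
Insert 86: R from 17 -> R from 40 -> R from 58
Insert 59: R from 17 -> R from 40 -> R from 58 -> L from 86
Insert 74: R from 17 -> R from 40 -> R from 58 -> L from 86 -> R from 59

In-order: [17, 40, 48, 58, 59, 74, 86]


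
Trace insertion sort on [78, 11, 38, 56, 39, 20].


Initial: [78, 11, 38, 56, 39, 20]
Insert 11: [11, 78, 38, 56, 39, 20]
Insert 38: [11, 38, 78, 56, 39, 20]
Insert 56: [11, 38, 56, 78, 39, 20]
Insert 39: [11, 38, 39, 56, 78, 20]
Insert 20: [11, 20, 38, 39, 56, 78]

Sorted: [11, 20, 38, 39, 56, 78]


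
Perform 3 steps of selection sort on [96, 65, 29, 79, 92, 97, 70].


Initial: [96, 65, 29, 79, 92, 97, 70]
Step 1: min=29 at 2
  Swap: [29, 65, 96, 79, 92, 97, 70]
Step 2: min=65 at 1
  Swap: [29, 65, 96, 79, 92, 97, 70]
Step 3: min=70 at 6
  Swap: [29, 65, 70, 79, 92, 97, 96]

After 3 steps: [29, 65, 70, 79, 92, 97, 96]


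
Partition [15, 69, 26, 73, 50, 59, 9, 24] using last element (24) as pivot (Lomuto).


Pivot: 24
  15 <= 24: advance i (no swap)
  9 <= 24: swap -> [15, 9, 26, 73, 50, 59, 69, 24]
Place pivot at 2: [15, 9, 24, 73, 50, 59, 69, 26]

Partitioned: [15, 9, 24, 73, 50, 59, 69, 26]


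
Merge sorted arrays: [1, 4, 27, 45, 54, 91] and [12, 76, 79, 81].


Take 1 from A
Take 4 from A
Take 12 from B
Take 27 from A
Take 45 from A
Take 54 from A
Take 76 from B
Take 79 from B
Take 81 from B

Merged: [1, 4, 12, 27, 45, 54, 76, 79, 81, 91]


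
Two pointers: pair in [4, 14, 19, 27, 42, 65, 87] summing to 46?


lo=0(4)+hi=6(87)=91
lo=0(4)+hi=5(65)=69
lo=0(4)+hi=4(42)=46

Yes: 4+42=46


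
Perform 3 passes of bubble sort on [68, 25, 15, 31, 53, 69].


Initial: [68, 25, 15, 31, 53, 69]
Pass 1: [25, 15, 31, 53, 68, 69] (4 swaps)
Pass 2: [15, 25, 31, 53, 68, 69] (1 swaps)
Pass 3: [15, 25, 31, 53, 68, 69] (0 swaps)

After 3 passes: [15, 25, 31, 53, 68, 69]


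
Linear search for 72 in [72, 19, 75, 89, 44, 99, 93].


i=0: 72==72 found!

Found at 0, 1 comps


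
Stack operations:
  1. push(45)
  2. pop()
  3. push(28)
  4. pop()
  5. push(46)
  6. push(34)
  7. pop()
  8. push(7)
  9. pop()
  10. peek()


push(45) -> [45]
pop()->45, []
push(28) -> [28]
pop()->28, []
push(46) -> [46]
push(34) -> [46, 34]
pop()->34, [46]
push(7) -> [46, 7]
pop()->7, [46]
peek()->46

Final stack: [46]


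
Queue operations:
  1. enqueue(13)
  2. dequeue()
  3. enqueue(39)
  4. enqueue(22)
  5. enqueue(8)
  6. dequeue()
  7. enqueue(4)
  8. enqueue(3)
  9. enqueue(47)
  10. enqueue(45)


enqueue(13) -> [13]
dequeue()->13, []
enqueue(39) -> [39]
enqueue(22) -> [39, 22]
enqueue(8) -> [39, 22, 8]
dequeue()->39, [22, 8]
enqueue(4) -> [22, 8, 4]
enqueue(3) -> [22, 8, 4, 3]
enqueue(47) -> [22, 8, 4, 3, 47]
enqueue(45) -> [22, 8, 4, 3, 47, 45]

Final queue: [22, 8, 4, 3, 47, 45]


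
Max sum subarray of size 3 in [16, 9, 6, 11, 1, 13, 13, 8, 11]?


[0:3]: 31
[1:4]: 26
[2:5]: 18
[3:6]: 25
[4:7]: 27
[5:8]: 34
[6:9]: 32

Max: 34 at [5:8]


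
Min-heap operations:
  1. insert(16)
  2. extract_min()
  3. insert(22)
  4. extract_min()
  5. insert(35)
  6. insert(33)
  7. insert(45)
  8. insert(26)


insert(16) -> [16]
extract_min()->16, []
insert(22) -> [22]
extract_min()->22, []
insert(35) -> [35]
insert(33) -> [33, 35]
insert(45) -> [33, 35, 45]
insert(26) -> [26, 33, 45, 35]

Final heap: [26, 33, 45, 35]


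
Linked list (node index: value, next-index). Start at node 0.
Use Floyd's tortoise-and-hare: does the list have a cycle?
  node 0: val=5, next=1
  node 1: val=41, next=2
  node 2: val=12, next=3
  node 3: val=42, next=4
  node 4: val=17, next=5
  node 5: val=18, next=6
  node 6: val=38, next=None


Floyd's tortoise (slow, +1) and hare (fast, +2):
  init: slow=0, fast=0
  step 1: slow=1, fast=2
  step 2: slow=2, fast=4
  step 3: slow=3, fast=6
  step 4: fast -> None, no cycle

Cycle: no


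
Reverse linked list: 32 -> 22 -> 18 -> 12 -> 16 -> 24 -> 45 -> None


Step 1: curr=32, set curr.next=prev(None) | reversed so far: 32
Step 2: curr=22, set curr.next=prev(32) | reversed so far: 22 -> 32
Step 3: curr=18, set curr.next=prev(22) | reversed so far: 18 -> 22 -> 32
Step 4: curr=12, set curr.next=prev(18) | reversed so far: 12 -> 18 -> 22 -> 32
Step 5: curr=16, set curr.next=prev(12) | reversed so far: 16 -> 12 -> 18 -> 22 -> 32
Step 6: curr=24, set curr.next=prev(16) | reversed so far: 24 -> 16 -> 12 -> 18 -> 22 -> 32
Step 7: curr=45, set curr.next=prev(24) | reversed so far: 45 -> 24 -> 16 -> 12 -> 18 -> 22 -> 32

45 -> 24 -> 16 -> 12 -> 18 -> 22 -> 32 -> None


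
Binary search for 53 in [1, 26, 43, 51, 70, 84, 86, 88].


Step 1: lo=0, hi=7, mid=3, val=51
Step 2: lo=4, hi=7, mid=5, val=84
Step 3: lo=4, hi=4, mid=4, val=70

Not found


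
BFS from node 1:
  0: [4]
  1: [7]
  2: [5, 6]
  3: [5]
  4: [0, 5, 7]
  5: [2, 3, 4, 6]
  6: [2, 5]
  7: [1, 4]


Visit 1, enqueue [7]
Visit 7, enqueue [4]
Visit 4, enqueue [0, 5]
Visit 0, enqueue []
Visit 5, enqueue [2, 3, 6]
Visit 2, enqueue []
Visit 3, enqueue []
Visit 6, enqueue []

BFS order: [1, 7, 4, 0, 5, 2, 3, 6]


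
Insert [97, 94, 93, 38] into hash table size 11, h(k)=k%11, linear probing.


Insert 97: h=9 -> slot 9
Insert 94: h=6 -> slot 6
Insert 93: h=5 -> slot 5
Insert 38: h=5, 2 probes -> slot 7

Table: [None, None, None, None, None, 93, 94, 38, None, 97, None]


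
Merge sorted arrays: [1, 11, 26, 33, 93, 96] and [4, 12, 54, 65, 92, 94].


Take 1 from A
Take 4 from B
Take 11 from A
Take 12 from B
Take 26 from A
Take 33 from A
Take 54 from B
Take 65 from B
Take 92 from B
Take 93 from A
Take 94 from B

Merged: [1, 4, 11, 12, 26, 33, 54, 65, 92, 93, 94, 96]


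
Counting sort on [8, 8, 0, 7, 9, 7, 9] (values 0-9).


Input: [8, 8, 0, 7, 9, 7, 9]
Counts: [1, 0, 0, 0, 0, 0, 0, 2, 2, 2]

Sorted: [0, 7, 7, 8, 8, 9, 9]


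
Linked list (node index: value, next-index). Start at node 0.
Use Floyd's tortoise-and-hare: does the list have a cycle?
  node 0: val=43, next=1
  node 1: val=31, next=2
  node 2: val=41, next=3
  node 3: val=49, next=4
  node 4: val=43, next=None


Floyd's tortoise (slow, +1) and hare (fast, +2):
  init: slow=0, fast=0
  step 1: slow=1, fast=2
  step 2: slow=2, fast=4
  step 3: fast -> None, no cycle

Cycle: no


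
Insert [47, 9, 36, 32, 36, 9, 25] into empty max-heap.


Insert 47: [47]
Insert 9: [47, 9]
Insert 36: [47, 9, 36]
Insert 32: [47, 32, 36, 9]
Insert 36: [47, 36, 36, 9, 32]
Insert 9: [47, 36, 36, 9, 32, 9]
Insert 25: [47, 36, 36, 9, 32, 9, 25]

Final heap: [47, 36, 36, 9, 32, 9, 25]


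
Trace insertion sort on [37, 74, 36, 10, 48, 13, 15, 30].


Initial: [37, 74, 36, 10, 48, 13, 15, 30]
Insert 74: [37, 74, 36, 10, 48, 13, 15, 30]
Insert 36: [36, 37, 74, 10, 48, 13, 15, 30]
Insert 10: [10, 36, 37, 74, 48, 13, 15, 30]
Insert 48: [10, 36, 37, 48, 74, 13, 15, 30]
Insert 13: [10, 13, 36, 37, 48, 74, 15, 30]
Insert 15: [10, 13, 15, 36, 37, 48, 74, 30]
Insert 30: [10, 13, 15, 30, 36, 37, 48, 74]

Sorted: [10, 13, 15, 30, 36, 37, 48, 74]


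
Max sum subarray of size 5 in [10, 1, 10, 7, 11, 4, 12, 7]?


[0:5]: 39
[1:6]: 33
[2:7]: 44
[3:8]: 41

Max: 44 at [2:7]


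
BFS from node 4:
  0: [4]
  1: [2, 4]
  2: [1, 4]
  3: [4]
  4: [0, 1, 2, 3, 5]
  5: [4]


Visit 4, enqueue [0, 1, 2, 3, 5]
Visit 0, enqueue []
Visit 1, enqueue []
Visit 2, enqueue []
Visit 3, enqueue []
Visit 5, enqueue []

BFS order: [4, 0, 1, 2, 3, 5]


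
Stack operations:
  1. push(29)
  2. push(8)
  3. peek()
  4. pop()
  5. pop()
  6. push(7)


push(29) -> [29]
push(8) -> [29, 8]
peek()->8
pop()->8, [29]
pop()->29, []
push(7) -> [7]

Final stack: [7]


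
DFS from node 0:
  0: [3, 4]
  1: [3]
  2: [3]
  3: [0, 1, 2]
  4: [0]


Visit 0, push [4, 3]
Visit 3, push [2, 1]
Visit 1, push []
Visit 2, push []
Visit 4, push []

DFS order: [0, 3, 1, 2, 4]


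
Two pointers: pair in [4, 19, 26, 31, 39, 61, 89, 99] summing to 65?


lo=0(4)+hi=7(99)=103
lo=0(4)+hi=6(89)=93
lo=0(4)+hi=5(61)=65

Yes: 4+61=65


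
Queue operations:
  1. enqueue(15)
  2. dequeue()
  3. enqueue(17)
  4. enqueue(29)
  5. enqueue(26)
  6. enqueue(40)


enqueue(15) -> [15]
dequeue()->15, []
enqueue(17) -> [17]
enqueue(29) -> [17, 29]
enqueue(26) -> [17, 29, 26]
enqueue(40) -> [17, 29, 26, 40]

Final queue: [17, 29, 26, 40]


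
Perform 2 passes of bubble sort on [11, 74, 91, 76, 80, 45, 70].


Initial: [11, 74, 91, 76, 80, 45, 70]
Pass 1: [11, 74, 76, 80, 45, 70, 91] (4 swaps)
Pass 2: [11, 74, 76, 45, 70, 80, 91] (2 swaps)

After 2 passes: [11, 74, 76, 45, 70, 80, 91]


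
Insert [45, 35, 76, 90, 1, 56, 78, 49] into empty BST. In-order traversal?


Insert 45: root
Insert 35: L from 45
Insert 76: R from 45
Insert 90: R from 45 -> R from 76
Insert 1: L from 45 -> L from 35
Insert 56: R from 45 -> L from 76
Insert 78: R from 45 -> R from 76 -> L from 90
Insert 49: R from 45 -> L from 76 -> L from 56

In-order: [1, 35, 45, 49, 56, 76, 78, 90]


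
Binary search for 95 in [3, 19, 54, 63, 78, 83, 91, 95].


Step 1: lo=0, hi=7, mid=3, val=63
Step 2: lo=4, hi=7, mid=5, val=83
Step 3: lo=6, hi=7, mid=6, val=91
Step 4: lo=7, hi=7, mid=7, val=95

Found at index 7


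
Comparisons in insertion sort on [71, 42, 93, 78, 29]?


Algorithm: insertion sort
Input: [71, 42, 93, 78, 29]
Sorted: [29, 42, 71, 78, 93]

8


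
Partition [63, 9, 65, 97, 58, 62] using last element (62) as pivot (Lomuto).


Pivot: 62
  9 <= 62: swap -> [9, 63, 65, 97, 58, 62]
  58 <= 62: swap -> [9, 58, 65, 97, 63, 62]
Place pivot at 2: [9, 58, 62, 97, 63, 65]

Partitioned: [9, 58, 62, 97, 63, 65]


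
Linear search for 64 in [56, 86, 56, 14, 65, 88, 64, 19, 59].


i=0: 56!=64
i=1: 86!=64
i=2: 56!=64
i=3: 14!=64
i=4: 65!=64
i=5: 88!=64
i=6: 64==64 found!

Found at 6, 7 comps


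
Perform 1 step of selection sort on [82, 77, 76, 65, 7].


Initial: [82, 77, 76, 65, 7]
Step 1: min=7 at 4
  Swap: [7, 77, 76, 65, 82]

After 1 step: [7, 77, 76, 65, 82]


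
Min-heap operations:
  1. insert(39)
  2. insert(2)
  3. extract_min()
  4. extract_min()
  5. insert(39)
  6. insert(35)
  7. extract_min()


insert(39) -> [39]
insert(2) -> [2, 39]
extract_min()->2, [39]
extract_min()->39, []
insert(39) -> [39]
insert(35) -> [35, 39]
extract_min()->35, [39]

Final heap: [39]


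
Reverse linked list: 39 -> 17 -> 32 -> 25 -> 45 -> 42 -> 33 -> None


Step 1: curr=39, set curr.next=prev(None) | reversed so far: 39
Step 2: curr=17, set curr.next=prev(39) | reversed so far: 17 -> 39
Step 3: curr=32, set curr.next=prev(17) | reversed so far: 32 -> 17 -> 39
Step 4: curr=25, set curr.next=prev(32) | reversed so far: 25 -> 32 -> 17 -> 39
Step 5: curr=45, set curr.next=prev(25) | reversed so far: 45 -> 25 -> 32 -> 17 -> 39
Step 6: curr=42, set curr.next=prev(45) | reversed so far: 42 -> 45 -> 25 -> 32 -> 17 -> 39
Step 7: curr=33, set curr.next=prev(42) | reversed so far: 33 -> 42 -> 45 -> 25 -> 32 -> 17 -> 39

33 -> 42 -> 45 -> 25 -> 32 -> 17 -> 39 -> None


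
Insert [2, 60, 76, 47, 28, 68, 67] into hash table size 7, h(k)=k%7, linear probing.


Insert 2: h=2 -> slot 2
Insert 60: h=4 -> slot 4
Insert 76: h=6 -> slot 6
Insert 47: h=5 -> slot 5
Insert 28: h=0 -> slot 0
Insert 68: h=5, 3 probes -> slot 1
Insert 67: h=4, 6 probes -> slot 3

Table: [28, 68, 2, 67, 60, 47, 76]


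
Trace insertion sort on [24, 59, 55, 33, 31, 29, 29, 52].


Initial: [24, 59, 55, 33, 31, 29, 29, 52]
Insert 59: [24, 59, 55, 33, 31, 29, 29, 52]
Insert 55: [24, 55, 59, 33, 31, 29, 29, 52]
Insert 33: [24, 33, 55, 59, 31, 29, 29, 52]
Insert 31: [24, 31, 33, 55, 59, 29, 29, 52]
Insert 29: [24, 29, 31, 33, 55, 59, 29, 52]
Insert 29: [24, 29, 29, 31, 33, 55, 59, 52]
Insert 52: [24, 29, 29, 31, 33, 52, 55, 59]

Sorted: [24, 29, 29, 31, 33, 52, 55, 59]


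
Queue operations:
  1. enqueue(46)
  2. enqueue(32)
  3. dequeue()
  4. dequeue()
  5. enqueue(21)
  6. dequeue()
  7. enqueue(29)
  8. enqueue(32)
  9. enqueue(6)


enqueue(46) -> [46]
enqueue(32) -> [46, 32]
dequeue()->46, [32]
dequeue()->32, []
enqueue(21) -> [21]
dequeue()->21, []
enqueue(29) -> [29]
enqueue(32) -> [29, 32]
enqueue(6) -> [29, 32, 6]

Final queue: [29, 32, 6]


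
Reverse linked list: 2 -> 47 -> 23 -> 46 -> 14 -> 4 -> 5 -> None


Step 1: curr=2, set curr.next=prev(None) | reversed so far: 2
Step 2: curr=47, set curr.next=prev(2) | reversed so far: 47 -> 2
Step 3: curr=23, set curr.next=prev(47) | reversed so far: 23 -> 47 -> 2
Step 4: curr=46, set curr.next=prev(23) | reversed so far: 46 -> 23 -> 47 -> 2
Step 5: curr=14, set curr.next=prev(46) | reversed so far: 14 -> 46 -> 23 -> 47 -> 2
Step 6: curr=4, set curr.next=prev(14) | reversed so far: 4 -> 14 -> 46 -> 23 -> 47 -> 2
Step 7: curr=5, set curr.next=prev(4) | reversed so far: 5 -> 4 -> 14 -> 46 -> 23 -> 47 -> 2

5 -> 4 -> 14 -> 46 -> 23 -> 47 -> 2 -> None


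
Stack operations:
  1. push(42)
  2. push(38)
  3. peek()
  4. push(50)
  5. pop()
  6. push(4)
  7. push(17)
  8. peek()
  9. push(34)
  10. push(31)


push(42) -> [42]
push(38) -> [42, 38]
peek()->38
push(50) -> [42, 38, 50]
pop()->50, [42, 38]
push(4) -> [42, 38, 4]
push(17) -> [42, 38, 4, 17]
peek()->17
push(34) -> [42, 38, 4, 17, 34]
push(31) -> [42, 38, 4, 17, 34, 31]

Final stack: [42, 38, 4, 17, 34, 31]


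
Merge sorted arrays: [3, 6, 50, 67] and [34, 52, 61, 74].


Take 3 from A
Take 6 from A
Take 34 from B
Take 50 from A
Take 52 from B
Take 61 from B
Take 67 from A

Merged: [3, 6, 34, 50, 52, 61, 67, 74]


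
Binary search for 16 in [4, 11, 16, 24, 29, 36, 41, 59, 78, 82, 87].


Step 1: lo=0, hi=10, mid=5, val=36
Step 2: lo=0, hi=4, mid=2, val=16

Found at index 2


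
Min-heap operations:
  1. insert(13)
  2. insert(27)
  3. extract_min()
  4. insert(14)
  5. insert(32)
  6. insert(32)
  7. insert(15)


insert(13) -> [13]
insert(27) -> [13, 27]
extract_min()->13, [27]
insert(14) -> [14, 27]
insert(32) -> [14, 27, 32]
insert(32) -> [14, 27, 32, 32]
insert(15) -> [14, 15, 32, 32, 27]

Final heap: [14, 15, 32, 32, 27]


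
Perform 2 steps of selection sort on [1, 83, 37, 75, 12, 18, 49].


Initial: [1, 83, 37, 75, 12, 18, 49]
Step 1: min=1 at 0
  Swap: [1, 83, 37, 75, 12, 18, 49]
Step 2: min=12 at 4
  Swap: [1, 12, 37, 75, 83, 18, 49]

After 2 steps: [1, 12, 37, 75, 83, 18, 49]


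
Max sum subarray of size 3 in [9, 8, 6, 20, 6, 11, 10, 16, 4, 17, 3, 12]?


[0:3]: 23
[1:4]: 34
[2:5]: 32
[3:6]: 37
[4:7]: 27
[5:8]: 37
[6:9]: 30
[7:10]: 37
[8:11]: 24
[9:12]: 32

Max: 37 at [3:6]


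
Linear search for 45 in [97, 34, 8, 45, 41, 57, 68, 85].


i=0: 97!=45
i=1: 34!=45
i=2: 8!=45
i=3: 45==45 found!

Found at 3, 4 comps


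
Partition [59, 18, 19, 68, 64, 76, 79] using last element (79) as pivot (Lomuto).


Pivot: 79
  59 <= 79: advance i (no swap)
  18 <= 79: advance i (no swap)
  19 <= 79: advance i (no swap)
  68 <= 79: advance i (no swap)
  64 <= 79: advance i (no swap)
  76 <= 79: advance i (no swap)
Place pivot at 6: [59, 18, 19, 68, 64, 76, 79]

Partitioned: [59, 18, 19, 68, 64, 76, 79]


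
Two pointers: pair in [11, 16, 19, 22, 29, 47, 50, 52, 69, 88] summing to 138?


lo=0(11)+hi=9(88)=99
lo=1(16)+hi=9(88)=104
lo=2(19)+hi=9(88)=107
lo=3(22)+hi=9(88)=110
lo=4(29)+hi=9(88)=117
lo=5(47)+hi=9(88)=135
lo=6(50)+hi=9(88)=138

Yes: 50+88=138


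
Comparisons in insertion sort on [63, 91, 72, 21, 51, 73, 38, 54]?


Algorithm: insertion sort
Input: [63, 91, 72, 21, 51, 73, 38, 54]
Sorted: [21, 38, 51, 54, 63, 72, 73, 91]

23


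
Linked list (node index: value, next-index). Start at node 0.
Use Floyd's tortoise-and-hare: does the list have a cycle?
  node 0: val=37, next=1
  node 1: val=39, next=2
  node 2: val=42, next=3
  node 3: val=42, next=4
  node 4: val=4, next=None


Floyd's tortoise (slow, +1) and hare (fast, +2):
  init: slow=0, fast=0
  step 1: slow=1, fast=2
  step 2: slow=2, fast=4
  step 3: fast -> None, no cycle

Cycle: no


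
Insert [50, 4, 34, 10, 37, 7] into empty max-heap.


Insert 50: [50]
Insert 4: [50, 4]
Insert 34: [50, 4, 34]
Insert 10: [50, 10, 34, 4]
Insert 37: [50, 37, 34, 4, 10]
Insert 7: [50, 37, 34, 4, 10, 7]

Final heap: [50, 37, 34, 4, 10, 7]


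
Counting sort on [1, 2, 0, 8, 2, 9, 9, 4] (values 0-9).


Input: [1, 2, 0, 8, 2, 9, 9, 4]
Counts: [1, 1, 2, 0, 1, 0, 0, 0, 1, 2]

Sorted: [0, 1, 2, 2, 4, 8, 9, 9]


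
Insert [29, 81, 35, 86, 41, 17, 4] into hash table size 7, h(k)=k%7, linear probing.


Insert 29: h=1 -> slot 1
Insert 81: h=4 -> slot 4
Insert 35: h=0 -> slot 0
Insert 86: h=2 -> slot 2
Insert 41: h=6 -> slot 6
Insert 17: h=3 -> slot 3
Insert 4: h=4, 1 probes -> slot 5

Table: [35, 29, 86, 17, 81, 4, 41]


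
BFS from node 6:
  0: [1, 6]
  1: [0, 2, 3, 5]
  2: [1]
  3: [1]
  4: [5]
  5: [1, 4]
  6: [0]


Visit 6, enqueue [0]
Visit 0, enqueue [1]
Visit 1, enqueue [2, 3, 5]
Visit 2, enqueue []
Visit 3, enqueue []
Visit 5, enqueue [4]
Visit 4, enqueue []

BFS order: [6, 0, 1, 2, 3, 5, 4]


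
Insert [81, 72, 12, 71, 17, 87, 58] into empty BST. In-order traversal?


Insert 81: root
Insert 72: L from 81
Insert 12: L from 81 -> L from 72
Insert 71: L from 81 -> L from 72 -> R from 12
Insert 17: L from 81 -> L from 72 -> R from 12 -> L from 71
Insert 87: R from 81
Insert 58: L from 81 -> L from 72 -> R from 12 -> L from 71 -> R from 17

In-order: [12, 17, 58, 71, 72, 81, 87]


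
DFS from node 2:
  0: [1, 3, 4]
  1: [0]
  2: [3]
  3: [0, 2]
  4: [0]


Visit 2, push [3]
Visit 3, push [0]
Visit 0, push [4, 1]
Visit 1, push []
Visit 4, push []

DFS order: [2, 3, 0, 1, 4]


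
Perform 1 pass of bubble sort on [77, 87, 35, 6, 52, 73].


Initial: [77, 87, 35, 6, 52, 73]
Pass 1: [77, 35, 6, 52, 73, 87] (4 swaps)

After 1 pass: [77, 35, 6, 52, 73, 87]


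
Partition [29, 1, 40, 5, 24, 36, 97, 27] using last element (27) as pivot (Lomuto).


Pivot: 27
  1 <= 27: swap -> [1, 29, 40, 5, 24, 36, 97, 27]
  5 <= 27: swap -> [1, 5, 40, 29, 24, 36, 97, 27]
  24 <= 27: swap -> [1, 5, 24, 29, 40, 36, 97, 27]
Place pivot at 3: [1, 5, 24, 27, 40, 36, 97, 29]

Partitioned: [1, 5, 24, 27, 40, 36, 97, 29]


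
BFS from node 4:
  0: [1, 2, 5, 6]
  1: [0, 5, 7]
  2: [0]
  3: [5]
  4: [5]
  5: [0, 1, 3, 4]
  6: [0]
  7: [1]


Visit 4, enqueue [5]
Visit 5, enqueue [0, 1, 3]
Visit 0, enqueue [2, 6]
Visit 1, enqueue [7]
Visit 3, enqueue []
Visit 2, enqueue []
Visit 6, enqueue []
Visit 7, enqueue []

BFS order: [4, 5, 0, 1, 3, 2, 6, 7]


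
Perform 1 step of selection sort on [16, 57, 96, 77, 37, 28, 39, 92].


Initial: [16, 57, 96, 77, 37, 28, 39, 92]
Step 1: min=16 at 0
  Swap: [16, 57, 96, 77, 37, 28, 39, 92]

After 1 step: [16, 57, 96, 77, 37, 28, 39, 92]


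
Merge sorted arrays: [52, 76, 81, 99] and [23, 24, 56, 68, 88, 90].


Take 23 from B
Take 24 from B
Take 52 from A
Take 56 from B
Take 68 from B
Take 76 from A
Take 81 from A
Take 88 from B
Take 90 from B

Merged: [23, 24, 52, 56, 68, 76, 81, 88, 90, 99]


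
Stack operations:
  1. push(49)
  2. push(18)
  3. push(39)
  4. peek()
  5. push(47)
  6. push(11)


push(49) -> [49]
push(18) -> [49, 18]
push(39) -> [49, 18, 39]
peek()->39
push(47) -> [49, 18, 39, 47]
push(11) -> [49, 18, 39, 47, 11]

Final stack: [49, 18, 39, 47, 11]


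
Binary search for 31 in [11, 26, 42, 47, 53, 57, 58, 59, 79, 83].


Step 1: lo=0, hi=9, mid=4, val=53
Step 2: lo=0, hi=3, mid=1, val=26
Step 3: lo=2, hi=3, mid=2, val=42

Not found


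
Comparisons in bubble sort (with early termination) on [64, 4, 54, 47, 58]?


Algorithm: bubble sort (with early termination)
Input: [64, 4, 54, 47, 58]
Sorted: [4, 47, 54, 58, 64]

9


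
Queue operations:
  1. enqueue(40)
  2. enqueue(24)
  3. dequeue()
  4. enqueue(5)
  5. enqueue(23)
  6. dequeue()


enqueue(40) -> [40]
enqueue(24) -> [40, 24]
dequeue()->40, [24]
enqueue(5) -> [24, 5]
enqueue(23) -> [24, 5, 23]
dequeue()->24, [5, 23]

Final queue: [5, 23]


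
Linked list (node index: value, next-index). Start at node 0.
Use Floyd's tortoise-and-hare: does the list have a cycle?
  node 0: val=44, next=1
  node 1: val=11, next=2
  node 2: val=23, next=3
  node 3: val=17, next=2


Floyd's tortoise (slow, +1) and hare (fast, +2):
  init: slow=0, fast=0
  step 1: slow=1, fast=2
  step 2: slow=2, fast=2
  slow == fast at node 2: cycle detected

Cycle: yes


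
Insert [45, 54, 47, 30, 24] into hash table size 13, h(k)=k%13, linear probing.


Insert 45: h=6 -> slot 6
Insert 54: h=2 -> slot 2
Insert 47: h=8 -> slot 8
Insert 30: h=4 -> slot 4
Insert 24: h=11 -> slot 11

Table: [None, None, 54, None, 30, None, 45, None, 47, None, None, 24, None]


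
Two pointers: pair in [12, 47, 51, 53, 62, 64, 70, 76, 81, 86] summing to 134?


lo=0(12)+hi=9(86)=98
lo=1(47)+hi=9(86)=133
lo=2(51)+hi=9(86)=137
lo=2(51)+hi=8(81)=132
lo=3(53)+hi=8(81)=134

Yes: 53+81=134


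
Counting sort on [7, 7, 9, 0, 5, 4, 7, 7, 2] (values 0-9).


Input: [7, 7, 9, 0, 5, 4, 7, 7, 2]
Counts: [1, 0, 1, 0, 1, 1, 0, 4, 0, 1]

Sorted: [0, 2, 4, 5, 7, 7, 7, 7, 9]


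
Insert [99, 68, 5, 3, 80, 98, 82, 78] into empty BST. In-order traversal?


Insert 99: root
Insert 68: L from 99
Insert 5: L from 99 -> L from 68
Insert 3: L from 99 -> L from 68 -> L from 5
Insert 80: L from 99 -> R from 68
Insert 98: L from 99 -> R from 68 -> R from 80
Insert 82: L from 99 -> R from 68 -> R from 80 -> L from 98
Insert 78: L from 99 -> R from 68 -> L from 80

In-order: [3, 5, 68, 78, 80, 82, 98, 99]


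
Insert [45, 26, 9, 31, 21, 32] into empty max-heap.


Insert 45: [45]
Insert 26: [45, 26]
Insert 9: [45, 26, 9]
Insert 31: [45, 31, 9, 26]
Insert 21: [45, 31, 9, 26, 21]
Insert 32: [45, 31, 32, 26, 21, 9]

Final heap: [45, 31, 32, 26, 21, 9]


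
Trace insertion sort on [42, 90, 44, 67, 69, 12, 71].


Initial: [42, 90, 44, 67, 69, 12, 71]
Insert 90: [42, 90, 44, 67, 69, 12, 71]
Insert 44: [42, 44, 90, 67, 69, 12, 71]
Insert 67: [42, 44, 67, 90, 69, 12, 71]
Insert 69: [42, 44, 67, 69, 90, 12, 71]
Insert 12: [12, 42, 44, 67, 69, 90, 71]
Insert 71: [12, 42, 44, 67, 69, 71, 90]

Sorted: [12, 42, 44, 67, 69, 71, 90]


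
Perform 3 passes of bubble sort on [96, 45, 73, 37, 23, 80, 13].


Initial: [96, 45, 73, 37, 23, 80, 13]
Pass 1: [45, 73, 37, 23, 80, 13, 96] (6 swaps)
Pass 2: [45, 37, 23, 73, 13, 80, 96] (3 swaps)
Pass 3: [37, 23, 45, 13, 73, 80, 96] (3 swaps)

After 3 passes: [37, 23, 45, 13, 73, 80, 96]


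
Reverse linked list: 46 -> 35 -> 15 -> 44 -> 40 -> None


Step 1: curr=46, set curr.next=prev(None) | reversed so far: 46
Step 2: curr=35, set curr.next=prev(46) | reversed so far: 35 -> 46
Step 3: curr=15, set curr.next=prev(35) | reversed so far: 15 -> 35 -> 46
Step 4: curr=44, set curr.next=prev(15) | reversed so far: 44 -> 15 -> 35 -> 46
Step 5: curr=40, set curr.next=prev(44) | reversed so far: 40 -> 44 -> 15 -> 35 -> 46

40 -> 44 -> 15 -> 35 -> 46 -> None


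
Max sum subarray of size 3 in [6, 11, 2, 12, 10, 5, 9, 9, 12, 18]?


[0:3]: 19
[1:4]: 25
[2:5]: 24
[3:6]: 27
[4:7]: 24
[5:8]: 23
[6:9]: 30
[7:10]: 39

Max: 39 at [7:10]


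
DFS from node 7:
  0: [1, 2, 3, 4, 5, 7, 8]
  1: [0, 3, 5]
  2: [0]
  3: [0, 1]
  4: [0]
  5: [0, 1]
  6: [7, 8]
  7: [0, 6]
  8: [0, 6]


Visit 7, push [6, 0]
Visit 0, push [8, 5, 4, 3, 2, 1]
Visit 1, push [5, 3]
Visit 3, push []
Visit 5, push []
Visit 2, push []
Visit 4, push []
Visit 8, push [6]
Visit 6, push []

DFS order: [7, 0, 1, 3, 5, 2, 4, 8, 6]


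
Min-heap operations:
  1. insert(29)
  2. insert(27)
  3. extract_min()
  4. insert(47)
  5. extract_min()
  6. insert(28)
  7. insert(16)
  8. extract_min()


insert(29) -> [29]
insert(27) -> [27, 29]
extract_min()->27, [29]
insert(47) -> [29, 47]
extract_min()->29, [47]
insert(28) -> [28, 47]
insert(16) -> [16, 47, 28]
extract_min()->16, [28, 47]

Final heap: [28, 47]


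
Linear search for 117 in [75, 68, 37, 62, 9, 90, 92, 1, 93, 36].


i=0: 75!=117
i=1: 68!=117
i=2: 37!=117
i=3: 62!=117
i=4: 9!=117
i=5: 90!=117
i=6: 92!=117
i=7: 1!=117
i=8: 93!=117
i=9: 36!=117

Not found, 10 comps


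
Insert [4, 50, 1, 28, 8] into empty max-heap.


Insert 4: [4]
Insert 50: [50, 4]
Insert 1: [50, 4, 1]
Insert 28: [50, 28, 1, 4]
Insert 8: [50, 28, 1, 4, 8]

Final heap: [50, 28, 1, 4, 8]


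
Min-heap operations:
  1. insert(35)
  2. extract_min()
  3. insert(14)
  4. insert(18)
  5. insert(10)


insert(35) -> [35]
extract_min()->35, []
insert(14) -> [14]
insert(18) -> [14, 18]
insert(10) -> [10, 18, 14]

Final heap: [10, 18, 14]


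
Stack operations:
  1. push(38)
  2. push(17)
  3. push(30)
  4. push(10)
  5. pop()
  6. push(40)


push(38) -> [38]
push(17) -> [38, 17]
push(30) -> [38, 17, 30]
push(10) -> [38, 17, 30, 10]
pop()->10, [38, 17, 30]
push(40) -> [38, 17, 30, 40]

Final stack: [38, 17, 30, 40]


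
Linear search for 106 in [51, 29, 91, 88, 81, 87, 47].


i=0: 51!=106
i=1: 29!=106
i=2: 91!=106
i=3: 88!=106
i=4: 81!=106
i=5: 87!=106
i=6: 47!=106

Not found, 7 comps


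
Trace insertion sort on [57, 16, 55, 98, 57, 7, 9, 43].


Initial: [57, 16, 55, 98, 57, 7, 9, 43]
Insert 16: [16, 57, 55, 98, 57, 7, 9, 43]
Insert 55: [16, 55, 57, 98, 57, 7, 9, 43]
Insert 98: [16, 55, 57, 98, 57, 7, 9, 43]
Insert 57: [16, 55, 57, 57, 98, 7, 9, 43]
Insert 7: [7, 16, 55, 57, 57, 98, 9, 43]
Insert 9: [7, 9, 16, 55, 57, 57, 98, 43]
Insert 43: [7, 9, 16, 43, 55, 57, 57, 98]

Sorted: [7, 9, 16, 43, 55, 57, 57, 98]


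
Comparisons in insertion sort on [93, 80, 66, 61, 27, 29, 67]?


Algorithm: insertion sort
Input: [93, 80, 66, 61, 27, 29, 67]
Sorted: [27, 29, 61, 66, 67, 80, 93]

18


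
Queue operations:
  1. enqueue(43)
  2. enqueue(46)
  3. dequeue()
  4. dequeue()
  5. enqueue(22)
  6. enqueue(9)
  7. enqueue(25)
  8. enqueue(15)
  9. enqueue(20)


enqueue(43) -> [43]
enqueue(46) -> [43, 46]
dequeue()->43, [46]
dequeue()->46, []
enqueue(22) -> [22]
enqueue(9) -> [22, 9]
enqueue(25) -> [22, 9, 25]
enqueue(15) -> [22, 9, 25, 15]
enqueue(20) -> [22, 9, 25, 15, 20]

Final queue: [22, 9, 25, 15, 20]


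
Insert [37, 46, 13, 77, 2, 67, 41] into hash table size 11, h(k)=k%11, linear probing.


Insert 37: h=4 -> slot 4
Insert 46: h=2 -> slot 2
Insert 13: h=2, 1 probes -> slot 3
Insert 77: h=0 -> slot 0
Insert 2: h=2, 3 probes -> slot 5
Insert 67: h=1 -> slot 1
Insert 41: h=8 -> slot 8

Table: [77, 67, 46, 13, 37, 2, None, None, 41, None, None]


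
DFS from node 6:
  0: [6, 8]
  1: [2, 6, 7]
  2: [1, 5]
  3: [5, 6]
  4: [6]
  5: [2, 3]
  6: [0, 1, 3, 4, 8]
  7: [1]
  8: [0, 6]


Visit 6, push [8, 4, 3, 1, 0]
Visit 0, push [8]
Visit 8, push []
Visit 1, push [7, 2]
Visit 2, push [5]
Visit 5, push [3]
Visit 3, push []
Visit 7, push []
Visit 4, push []

DFS order: [6, 0, 8, 1, 2, 5, 3, 7, 4]


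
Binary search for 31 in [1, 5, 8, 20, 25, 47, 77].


Step 1: lo=0, hi=6, mid=3, val=20
Step 2: lo=4, hi=6, mid=5, val=47
Step 3: lo=4, hi=4, mid=4, val=25

Not found


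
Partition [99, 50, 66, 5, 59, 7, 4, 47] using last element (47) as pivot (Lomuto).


Pivot: 47
  5 <= 47: swap -> [5, 50, 66, 99, 59, 7, 4, 47]
  7 <= 47: swap -> [5, 7, 66, 99, 59, 50, 4, 47]
  4 <= 47: swap -> [5, 7, 4, 99, 59, 50, 66, 47]
Place pivot at 3: [5, 7, 4, 47, 59, 50, 66, 99]

Partitioned: [5, 7, 4, 47, 59, 50, 66, 99]


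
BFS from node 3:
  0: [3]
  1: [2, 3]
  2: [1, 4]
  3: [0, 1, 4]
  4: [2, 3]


Visit 3, enqueue [0, 1, 4]
Visit 0, enqueue []
Visit 1, enqueue [2]
Visit 4, enqueue []
Visit 2, enqueue []

BFS order: [3, 0, 1, 4, 2]


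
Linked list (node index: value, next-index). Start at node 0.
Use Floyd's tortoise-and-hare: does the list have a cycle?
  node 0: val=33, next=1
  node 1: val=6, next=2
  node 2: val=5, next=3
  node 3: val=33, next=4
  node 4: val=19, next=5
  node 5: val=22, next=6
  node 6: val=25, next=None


Floyd's tortoise (slow, +1) and hare (fast, +2):
  init: slow=0, fast=0
  step 1: slow=1, fast=2
  step 2: slow=2, fast=4
  step 3: slow=3, fast=6
  step 4: fast -> None, no cycle

Cycle: no


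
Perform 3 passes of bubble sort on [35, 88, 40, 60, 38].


Initial: [35, 88, 40, 60, 38]
Pass 1: [35, 40, 60, 38, 88] (3 swaps)
Pass 2: [35, 40, 38, 60, 88] (1 swaps)
Pass 3: [35, 38, 40, 60, 88] (1 swaps)

After 3 passes: [35, 38, 40, 60, 88]


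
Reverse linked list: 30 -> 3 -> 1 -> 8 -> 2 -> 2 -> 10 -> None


Step 1: curr=30, set curr.next=prev(None) | reversed so far: 30
Step 2: curr=3, set curr.next=prev(30) | reversed so far: 3 -> 30
Step 3: curr=1, set curr.next=prev(3) | reversed so far: 1 -> 3 -> 30
Step 4: curr=8, set curr.next=prev(1) | reversed so far: 8 -> 1 -> 3 -> 30
Step 5: curr=2, set curr.next=prev(8) | reversed so far: 2 -> 8 -> 1 -> 3 -> 30
Step 6: curr=2, set curr.next=prev(2) | reversed so far: 2 -> 2 -> 8 -> 1 -> 3 -> 30
Step 7: curr=10, set curr.next=prev(2) | reversed so far: 10 -> 2 -> 2 -> 8 -> 1 -> 3 -> 30

10 -> 2 -> 2 -> 8 -> 1 -> 3 -> 30 -> None


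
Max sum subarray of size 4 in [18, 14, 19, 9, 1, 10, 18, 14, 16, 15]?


[0:4]: 60
[1:5]: 43
[2:6]: 39
[3:7]: 38
[4:8]: 43
[5:9]: 58
[6:10]: 63

Max: 63 at [6:10]


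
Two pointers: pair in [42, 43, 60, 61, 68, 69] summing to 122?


lo=0(42)+hi=5(69)=111
lo=1(43)+hi=5(69)=112
lo=2(60)+hi=5(69)=129
lo=2(60)+hi=4(68)=128
lo=2(60)+hi=3(61)=121

No pair found


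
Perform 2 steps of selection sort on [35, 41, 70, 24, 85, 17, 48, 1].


Initial: [35, 41, 70, 24, 85, 17, 48, 1]
Step 1: min=1 at 7
  Swap: [1, 41, 70, 24, 85, 17, 48, 35]
Step 2: min=17 at 5
  Swap: [1, 17, 70, 24, 85, 41, 48, 35]

After 2 steps: [1, 17, 70, 24, 85, 41, 48, 35]


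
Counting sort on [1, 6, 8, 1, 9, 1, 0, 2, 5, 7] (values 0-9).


Input: [1, 6, 8, 1, 9, 1, 0, 2, 5, 7]
Counts: [1, 3, 1, 0, 0, 1, 1, 1, 1, 1]

Sorted: [0, 1, 1, 1, 2, 5, 6, 7, 8, 9]


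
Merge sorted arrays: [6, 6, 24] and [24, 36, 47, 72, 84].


Take 6 from A
Take 6 from A
Take 24 from A

Merged: [6, 6, 24, 24, 36, 47, 72, 84]


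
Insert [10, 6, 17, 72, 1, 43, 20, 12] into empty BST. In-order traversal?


Insert 10: root
Insert 6: L from 10
Insert 17: R from 10
Insert 72: R from 10 -> R from 17
Insert 1: L from 10 -> L from 6
Insert 43: R from 10 -> R from 17 -> L from 72
Insert 20: R from 10 -> R from 17 -> L from 72 -> L from 43
Insert 12: R from 10 -> L from 17

In-order: [1, 6, 10, 12, 17, 20, 43, 72]


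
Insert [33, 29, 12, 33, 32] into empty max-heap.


Insert 33: [33]
Insert 29: [33, 29]
Insert 12: [33, 29, 12]
Insert 33: [33, 33, 12, 29]
Insert 32: [33, 33, 12, 29, 32]

Final heap: [33, 33, 12, 29, 32]


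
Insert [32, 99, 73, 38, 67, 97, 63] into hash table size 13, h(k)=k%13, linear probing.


Insert 32: h=6 -> slot 6
Insert 99: h=8 -> slot 8
Insert 73: h=8, 1 probes -> slot 9
Insert 38: h=12 -> slot 12
Insert 67: h=2 -> slot 2
Insert 97: h=6, 1 probes -> slot 7
Insert 63: h=11 -> slot 11

Table: [None, None, 67, None, None, None, 32, 97, 99, 73, None, 63, 38]


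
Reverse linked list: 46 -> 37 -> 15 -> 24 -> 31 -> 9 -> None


Step 1: curr=46, set curr.next=prev(None) | reversed so far: 46
Step 2: curr=37, set curr.next=prev(46) | reversed so far: 37 -> 46
Step 3: curr=15, set curr.next=prev(37) | reversed so far: 15 -> 37 -> 46
Step 4: curr=24, set curr.next=prev(15) | reversed so far: 24 -> 15 -> 37 -> 46
Step 5: curr=31, set curr.next=prev(24) | reversed so far: 31 -> 24 -> 15 -> 37 -> 46
Step 6: curr=9, set curr.next=prev(31) | reversed so far: 9 -> 31 -> 24 -> 15 -> 37 -> 46

9 -> 31 -> 24 -> 15 -> 37 -> 46 -> None


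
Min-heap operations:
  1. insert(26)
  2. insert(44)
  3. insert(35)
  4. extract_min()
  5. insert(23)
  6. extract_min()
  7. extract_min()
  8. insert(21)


insert(26) -> [26]
insert(44) -> [26, 44]
insert(35) -> [26, 44, 35]
extract_min()->26, [35, 44]
insert(23) -> [23, 44, 35]
extract_min()->23, [35, 44]
extract_min()->35, [44]
insert(21) -> [21, 44]

Final heap: [21, 44]


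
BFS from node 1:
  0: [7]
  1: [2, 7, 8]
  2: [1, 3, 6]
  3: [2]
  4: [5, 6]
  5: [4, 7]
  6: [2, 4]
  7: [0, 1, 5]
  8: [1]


Visit 1, enqueue [2, 7, 8]
Visit 2, enqueue [3, 6]
Visit 7, enqueue [0, 5]
Visit 8, enqueue []
Visit 3, enqueue []
Visit 6, enqueue [4]
Visit 0, enqueue []
Visit 5, enqueue []
Visit 4, enqueue []

BFS order: [1, 2, 7, 8, 3, 6, 0, 5, 4]


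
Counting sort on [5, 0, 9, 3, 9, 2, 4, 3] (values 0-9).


Input: [5, 0, 9, 3, 9, 2, 4, 3]
Counts: [1, 0, 1, 2, 1, 1, 0, 0, 0, 2]

Sorted: [0, 2, 3, 3, 4, 5, 9, 9]


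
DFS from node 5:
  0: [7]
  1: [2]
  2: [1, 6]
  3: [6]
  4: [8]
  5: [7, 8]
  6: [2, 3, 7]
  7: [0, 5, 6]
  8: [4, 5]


Visit 5, push [8, 7]
Visit 7, push [6, 0]
Visit 0, push []
Visit 6, push [3, 2]
Visit 2, push [1]
Visit 1, push []
Visit 3, push []
Visit 8, push [4]
Visit 4, push []

DFS order: [5, 7, 0, 6, 2, 1, 3, 8, 4]


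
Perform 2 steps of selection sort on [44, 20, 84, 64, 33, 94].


Initial: [44, 20, 84, 64, 33, 94]
Step 1: min=20 at 1
  Swap: [20, 44, 84, 64, 33, 94]
Step 2: min=33 at 4
  Swap: [20, 33, 84, 64, 44, 94]

After 2 steps: [20, 33, 84, 64, 44, 94]


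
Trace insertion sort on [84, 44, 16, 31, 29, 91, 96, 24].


Initial: [84, 44, 16, 31, 29, 91, 96, 24]
Insert 44: [44, 84, 16, 31, 29, 91, 96, 24]
Insert 16: [16, 44, 84, 31, 29, 91, 96, 24]
Insert 31: [16, 31, 44, 84, 29, 91, 96, 24]
Insert 29: [16, 29, 31, 44, 84, 91, 96, 24]
Insert 91: [16, 29, 31, 44, 84, 91, 96, 24]
Insert 96: [16, 29, 31, 44, 84, 91, 96, 24]
Insert 24: [16, 24, 29, 31, 44, 84, 91, 96]

Sorted: [16, 24, 29, 31, 44, 84, 91, 96]


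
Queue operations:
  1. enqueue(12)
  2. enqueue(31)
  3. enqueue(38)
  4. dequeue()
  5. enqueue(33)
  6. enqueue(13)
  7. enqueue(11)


enqueue(12) -> [12]
enqueue(31) -> [12, 31]
enqueue(38) -> [12, 31, 38]
dequeue()->12, [31, 38]
enqueue(33) -> [31, 38, 33]
enqueue(13) -> [31, 38, 33, 13]
enqueue(11) -> [31, 38, 33, 13, 11]

Final queue: [31, 38, 33, 13, 11]


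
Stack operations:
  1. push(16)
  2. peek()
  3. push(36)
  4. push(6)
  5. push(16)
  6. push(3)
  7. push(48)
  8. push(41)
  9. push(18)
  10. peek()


push(16) -> [16]
peek()->16
push(36) -> [16, 36]
push(6) -> [16, 36, 6]
push(16) -> [16, 36, 6, 16]
push(3) -> [16, 36, 6, 16, 3]
push(48) -> [16, 36, 6, 16, 3, 48]
push(41) -> [16, 36, 6, 16, 3, 48, 41]
push(18) -> [16, 36, 6, 16, 3, 48, 41, 18]
peek()->18

Final stack: [16, 36, 6, 16, 3, 48, 41, 18]


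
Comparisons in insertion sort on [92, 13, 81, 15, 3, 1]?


Algorithm: insertion sort
Input: [92, 13, 81, 15, 3, 1]
Sorted: [1, 3, 13, 15, 81, 92]

15


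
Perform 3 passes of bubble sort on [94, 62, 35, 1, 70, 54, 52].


Initial: [94, 62, 35, 1, 70, 54, 52]
Pass 1: [62, 35, 1, 70, 54, 52, 94] (6 swaps)
Pass 2: [35, 1, 62, 54, 52, 70, 94] (4 swaps)
Pass 3: [1, 35, 54, 52, 62, 70, 94] (3 swaps)

After 3 passes: [1, 35, 54, 52, 62, 70, 94]


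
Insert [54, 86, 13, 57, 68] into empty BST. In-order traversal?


Insert 54: root
Insert 86: R from 54
Insert 13: L from 54
Insert 57: R from 54 -> L from 86
Insert 68: R from 54 -> L from 86 -> R from 57

In-order: [13, 54, 57, 68, 86]


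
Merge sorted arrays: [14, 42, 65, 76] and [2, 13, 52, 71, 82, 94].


Take 2 from B
Take 13 from B
Take 14 from A
Take 42 from A
Take 52 from B
Take 65 from A
Take 71 from B
Take 76 from A

Merged: [2, 13, 14, 42, 52, 65, 71, 76, 82, 94]


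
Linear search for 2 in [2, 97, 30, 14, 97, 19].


i=0: 2==2 found!

Found at 0, 1 comps


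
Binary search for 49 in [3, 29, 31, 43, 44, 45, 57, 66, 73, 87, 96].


Step 1: lo=0, hi=10, mid=5, val=45
Step 2: lo=6, hi=10, mid=8, val=73
Step 3: lo=6, hi=7, mid=6, val=57

Not found


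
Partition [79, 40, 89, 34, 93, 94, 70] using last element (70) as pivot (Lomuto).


Pivot: 70
  40 <= 70: swap -> [40, 79, 89, 34, 93, 94, 70]
  34 <= 70: swap -> [40, 34, 89, 79, 93, 94, 70]
Place pivot at 2: [40, 34, 70, 79, 93, 94, 89]

Partitioned: [40, 34, 70, 79, 93, 94, 89]


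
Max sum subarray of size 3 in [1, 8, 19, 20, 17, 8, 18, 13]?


[0:3]: 28
[1:4]: 47
[2:5]: 56
[3:6]: 45
[4:7]: 43
[5:8]: 39

Max: 56 at [2:5]


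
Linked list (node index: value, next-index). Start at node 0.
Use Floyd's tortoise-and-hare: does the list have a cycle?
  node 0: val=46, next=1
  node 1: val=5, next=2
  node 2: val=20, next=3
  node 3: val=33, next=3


Floyd's tortoise (slow, +1) and hare (fast, +2):
  init: slow=0, fast=0
  step 1: slow=1, fast=2
  step 2: slow=2, fast=3
  step 3: slow=3, fast=3
  slow == fast at node 3: cycle detected

Cycle: yes


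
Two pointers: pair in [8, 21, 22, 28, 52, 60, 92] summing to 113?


lo=0(8)+hi=6(92)=100
lo=1(21)+hi=6(92)=113

Yes: 21+92=113


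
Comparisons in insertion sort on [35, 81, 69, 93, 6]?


Algorithm: insertion sort
Input: [35, 81, 69, 93, 6]
Sorted: [6, 35, 69, 81, 93]

8


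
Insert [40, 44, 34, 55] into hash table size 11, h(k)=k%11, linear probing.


Insert 40: h=7 -> slot 7
Insert 44: h=0 -> slot 0
Insert 34: h=1 -> slot 1
Insert 55: h=0, 2 probes -> slot 2

Table: [44, 34, 55, None, None, None, None, 40, None, None, None]


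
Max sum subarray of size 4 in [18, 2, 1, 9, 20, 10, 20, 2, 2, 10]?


[0:4]: 30
[1:5]: 32
[2:6]: 40
[3:7]: 59
[4:8]: 52
[5:9]: 34
[6:10]: 34

Max: 59 at [3:7]


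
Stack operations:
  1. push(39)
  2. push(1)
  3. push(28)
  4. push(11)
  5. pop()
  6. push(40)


push(39) -> [39]
push(1) -> [39, 1]
push(28) -> [39, 1, 28]
push(11) -> [39, 1, 28, 11]
pop()->11, [39, 1, 28]
push(40) -> [39, 1, 28, 40]

Final stack: [39, 1, 28, 40]


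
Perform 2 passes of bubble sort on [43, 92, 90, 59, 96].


Initial: [43, 92, 90, 59, 96]
Pass 1: [43, 90, 59, 92, 96] (2 swaps)
Pass 2: [43, 59, 90, 92, 96] (1 swaps)

After 2 passes: [43, 59, 90, 92, 96]


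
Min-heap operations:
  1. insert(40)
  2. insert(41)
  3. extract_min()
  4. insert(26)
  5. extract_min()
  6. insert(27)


insert(40) -> [40]
insert(41) -> [40, 41]
extract_min()->40, [41]
insert(26) -> [26, 41]
extract_min()->26, [41]
insert(27) -> [27, 41]

Final heap: [27, 41]
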